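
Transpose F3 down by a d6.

A#2

Counting six letter names down from F lands on A.
A diminished sixth is 7 semitones; 7 semitones down from F3 gives A#2.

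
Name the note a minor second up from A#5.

B5

The second takes the letter from A up to B.
A minor second spans 1 semitone, so from A#5 the target pitch is B5.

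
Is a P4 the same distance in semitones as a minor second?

No

5 semitones (perfect fourth) vs 1 semitone (minor second): not equal.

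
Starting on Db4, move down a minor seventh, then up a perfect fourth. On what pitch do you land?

Db4 down a minor seventh → Eb3 (10 semitones).
Eb3 up a perfect fourth → Ab3 (5 semitones).

Ab3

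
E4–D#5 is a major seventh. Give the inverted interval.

Interval numbers invert to sum to nine: 7 + 2 = 9, so a seventh inverts to a second.
And major becomes minor under inversion, so we get a minor second.

m2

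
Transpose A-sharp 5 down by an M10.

Counting three letter names plus an octave down from A lands on F.
A major tenth spans 16 semitones, so from A#5 the target pitch is F#4.

F-sharp 4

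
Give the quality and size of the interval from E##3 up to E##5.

E to E is the same letter name, plus 2 octaves, so the interval is some kind of fifteenth.
Counting semitones, E##3→E##5 is 24, which is the perfect fifteenth.
(Equivalently, a compound perfect octave: a perfect octave plus an octave.)

perfect fifteenth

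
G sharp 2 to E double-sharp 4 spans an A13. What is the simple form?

Subtracting seven from the interval number removes an octave: 13 − 7 = 6.
Quality carries through unchanged, so the simple form is an augmented sixth.

A6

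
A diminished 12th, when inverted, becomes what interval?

First reduce the compound diminished twelfth to its simple form, a diminished fifth.
Interval numbers invert to sum to nine: 5 + 4 = 9, so a fifth inverts to a fourth.
And diminished becomes augmented under inversion, so we get an augmented fourth.

augmented 4th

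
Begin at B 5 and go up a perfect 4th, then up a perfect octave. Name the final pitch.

B5 up a perfect fourth → E6 (5 semitones).
A perfect octave up from E6 is E7.

E 7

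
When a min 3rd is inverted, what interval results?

The rule of nine gives the new number: 9 − 3 = 6, so a third becomes a sixth.
Quality inverts too: minor becomes major. That makes the inversion a major sixth.

M6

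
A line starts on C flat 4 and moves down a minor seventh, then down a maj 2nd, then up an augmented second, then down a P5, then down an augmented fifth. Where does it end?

Down a minor seventh from Cb4: Db3 (10 semitones down).
Down a major second from Db3: Cb3 (2 semitones down).
Cb3 up an augmented second → D3 (3 semitones).
D3 down a perfect fifth → G2 (7 semitones).
G2 down an augmented fifth → Cb2 (8 semitones).

C flat 2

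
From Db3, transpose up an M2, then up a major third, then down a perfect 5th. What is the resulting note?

C3

A major second up from Db3 is Eb3.
Eb3 up a major third → G3 (4 semitones).
Down a perfect fifth from G3: C3 (7 semitones down).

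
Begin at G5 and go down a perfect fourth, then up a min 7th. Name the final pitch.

G5 down a perfect fourth → D5 (5 semitones).
Up a minor seventh from D5: C6 (10 semitones up).

C6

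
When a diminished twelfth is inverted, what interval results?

First reduce the compound diminished twelfth to its simple form, a diminished fifth.
Interval numbers invert to sum to nine: 5 + 4 = 9, so a fifth inverts to a fourth.
The quality also flips — diminished becomes augmented — giving an augmented fourth.

augmented fourth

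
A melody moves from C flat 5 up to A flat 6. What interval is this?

C to A spans six letter names (C-D-E-F-G-A), plus an octave, so the interval is some kind of thirteenth.
Cb5 to Ab6 is 21 semitones, matching the major thirteenth exactly, so the quality is major.
(Equivalently, a compound major sixth: a major sixth plus an octave.)

M13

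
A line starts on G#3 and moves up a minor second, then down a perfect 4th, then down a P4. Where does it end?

B2

G#3 up a minor second → A3 (1 semitone).
A3 down a perfect fourth → E3 (5 semitones).
Down a perfect fourth from E3: B2 (5 semitones down).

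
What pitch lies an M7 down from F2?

Seven letter names down from F: G.
Moving 11 semitones down from F2 (the size of a major seventh) reaches Gb1.

Gb1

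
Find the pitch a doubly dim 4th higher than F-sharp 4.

B-double-flat 4

Counting four letter names up from F lands on B.
A doubly diminished fourth spans 3 semitones, so from F#4 the target pitch is Bbb4.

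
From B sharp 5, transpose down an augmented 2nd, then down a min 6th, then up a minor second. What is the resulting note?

Down an augmented second from B#5: A5 (3 semitones down).
A minor sixth down from A5 is C#5.
A minor second up from C#5 is D5.

D 5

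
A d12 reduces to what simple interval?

diminished fifth

Take out an octave (7 from the number): 12 − 7 = 5.
Quality carries through unchanged, so the simple form is a diminished fifth.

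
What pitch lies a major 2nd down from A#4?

Two letter names down from A: G.
A major second is 2 semitones; 2 semitones down from A#4 gives G#4.

G#4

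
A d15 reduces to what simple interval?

diminished octave

Subtracting seven from the interval number removes an octave: 15 − 7 = 8.
So a diminished fifteenth is an octave plus a diminished octave. The quality is unchanged.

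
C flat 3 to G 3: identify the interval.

C to G spans five letter names (C-D-E-F-G) — that makes it a fifth of some quality.
A perfect fifth would be 7 semitones; Cb3 to G3 is 8, one semitone wider, so the interval is augmented.

A5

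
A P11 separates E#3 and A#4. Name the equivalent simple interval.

Subtracting seven from the interval number removes an octave: 11 − 7 = 4.
So a perfect eleventh is an octave plus a perfect fourth. The quality is unchanged.

perfect fourth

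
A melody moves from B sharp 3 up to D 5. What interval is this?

B to D spans three letter names (B-C-D), plus an octave: a tenth.
B#3 to D5 spans 14 semitones — two semitones narrower than the major tenth (16) — giving a diminished tenth.
(Equivalently, a compound diminished third: a diminished third plus an octave.)

diminished 10th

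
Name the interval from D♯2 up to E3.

D to E spans two letter names (D-E), plus an octave: a ninth.
D#2 to E3 is 13 semitones, a half step short of the major ninth (14), so this is minor.
(Equivalently, a compound minor second: a minor second plus an octave.)

minor 9th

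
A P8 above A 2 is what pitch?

The letter stays A (same as the start), shifted an octave up.
Moving 12 semitones up from A2 (the size of a perfect octave) reaches A3.

A 3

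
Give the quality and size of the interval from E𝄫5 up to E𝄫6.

E to E is the same letter name, plus an octave, so the interval is some kind of octave.
Counting semitones, Ebb5→Ebb6 is 12, which is the perfect octave.

perfect octave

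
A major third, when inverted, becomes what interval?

Inverted interval numbers add to nine, so a third pairs with a sixth (3 + 6 = 9).
And major becomes minor under inversion, so we get a minor sixth.

minor 6th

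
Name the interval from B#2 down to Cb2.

Descending from B#2 to Cb2 is the same interval as ascending Cb2 to B#2.
C to B spans seven letter names (C-D-E-F-G-A-B): a seventh.
A major seventh would be 11 semitones; Cb2 to B#2 is 13, two semitones wider, so the interval is doubly augmented.

doubly augmented seventh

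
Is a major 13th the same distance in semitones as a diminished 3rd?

21 semitones (major thirteenth) vs 2 semitones (diminished third): not equal.

No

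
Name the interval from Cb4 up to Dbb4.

minor 2nd

C to D spans two letter names (C-D): a second.
Cb4 to Dbb4 is 1 semitone, a half step short of the major second (2), so this is minor.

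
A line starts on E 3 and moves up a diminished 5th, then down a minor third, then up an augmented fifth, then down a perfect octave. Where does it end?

A diminished fifth up from E3 is Bb3.
Down a minor third from Bb3: G3 (3 semitones down).
G3 up an augmented fifth → D#4 (8 semitones).
A perfect octave down from D#4 is D#3.

D sharp 3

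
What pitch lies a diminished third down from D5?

B#4

Counting three letter names down from D lands on B.
Moving 2 semitones down from D5 (the size of a diminished third) reaches B#4.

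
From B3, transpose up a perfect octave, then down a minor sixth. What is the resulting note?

B3 up a perfect octave → B4 (12 semitones).
Down a minor sixth from B4: D#4 (8 semitones down).

D#4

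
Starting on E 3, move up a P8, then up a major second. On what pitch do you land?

A perfect octave up from E3 is E4.
E4 up a major second → F#4 (2 semitones).

F sharp 4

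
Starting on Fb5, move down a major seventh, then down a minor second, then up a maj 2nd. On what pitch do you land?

Gb4

Fb5 down a major seventh → Gbb4 (11 semitones).
A minor second down from Gbb4 is Fb4.
Up a major second from Fb4: Gb4 (2 semitones up).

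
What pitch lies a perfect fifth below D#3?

Counting five letter names down from D lands on G.
Moving 7 semitones down from D#3 (the size of a perfect fifth) reaches G#2.

G#2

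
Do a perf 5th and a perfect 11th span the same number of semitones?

No

7 semitones (perfect fifth) vs 17 semitones (perfect eleventh): not equal.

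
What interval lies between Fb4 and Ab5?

F to A spans three letter names (F-G-A), plus an octave: a tenth.
Fb4 to Ab5 is 16 semitones, matching the major tenth exactly, so the quality is major.
(Equivalently, a compound major third: a major third plus an octave.)

major 10th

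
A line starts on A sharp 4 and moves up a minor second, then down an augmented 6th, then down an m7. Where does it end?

A minor second up from A#4 is B4.
Down an augmented sixth from B4: Db4 (10 semitones down).
A minor seventh down from Db4 is Eb3.

E flat 3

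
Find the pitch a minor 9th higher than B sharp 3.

Counting two letter names plus an octave up from B lands on C.
Moving 13 semitones up from B#3 (the size of a minor ninth) reaches C#5.

C sharp 5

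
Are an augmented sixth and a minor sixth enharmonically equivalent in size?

10 semitones (augmented sixth) vs 8 semitones (minor sixth): not equal.

No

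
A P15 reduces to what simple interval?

Subtracting seven from the interval number removes an octave: 15 − 7 = 8.
Quality carries through unchanged, so the simple form is a perfect octave.

perfect octave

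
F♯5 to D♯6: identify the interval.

F to D spans six letter names (F-G-A-B-C-D), so the interval is some kind of sixth.
F#5 to D#6 is 9 semitones, matching the major sixth exactly, so the quality is major.

major 6th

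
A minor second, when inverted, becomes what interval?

M7

Inverted interval numbers add to nine, so a second pairs with a seventh (2 + 7 = 9).
The quality also flips — minor becomes major — giving a major seventh.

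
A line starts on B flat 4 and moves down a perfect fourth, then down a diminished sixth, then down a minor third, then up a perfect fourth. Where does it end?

Bb4 down a perfect fourth → F4 (5 semitones).
A diminished sixth down from F4 is A#3.
A minor third down from A#3 is F##3.
A perfect fourth up from F##3 is B#3.

B sharp 3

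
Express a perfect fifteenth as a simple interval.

Subtracting seven from the interval number removes an octave: 15 − 7 = 8.
Quality carries through unchanged, so the simple form is a perfect octave.

perfect 8th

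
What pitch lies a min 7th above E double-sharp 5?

D double-sharp 6

The seventh takes the letter from E up to D.
A minor seventh is 10 semitones; 10 semitones up from E##5 gives D##6.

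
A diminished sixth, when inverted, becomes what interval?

augmented 3rd

The rule of nine gives the new number: 9 − 6 = 3, so a sixth becomes a third.
The quality also flips — diminished becomes augmented — giving an augmented third.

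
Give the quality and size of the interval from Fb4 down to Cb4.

Descending from Fb4 to Cb4 is the same interval as ascending Cb4 to Fb4.
C to F spans four letter names (C-D-E-F), so the interval is some kind of fourth.
The perfect fourth spans 5 semitones, and Cb4 to Fb4 is exactly 5 semitones — so this is a perfect fourth.

perfect fourth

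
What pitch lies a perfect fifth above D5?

Counting five letter names up from D lands on A.
A perfect fifth is 7 semitones; 7 semitones up from D5 gives A5.

A5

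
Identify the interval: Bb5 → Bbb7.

diminished fifteenth

B to B is the same letter name, plus 2 octaves: a fifteenth.
Bb5 to Bbb7 spans 23 semitones — one semitone narrower than the perfect fifteenth (24) — giving a diminished fifteenth.
(Equivalently, a compound diminished octave: a diminished octave plus an octave.)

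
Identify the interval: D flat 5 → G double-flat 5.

D to G spans four letter names (D-E-F-G): a fourth.
A perfect fourth would be 5 semitones; Db5 to Gbb5 is 4, one semitone narrower, so the interval is diminished.

diminished 4th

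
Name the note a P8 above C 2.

For an octave the letter name doesn't change: still C, an octave up.
Moving 12 semitones up from C2 (the size of a perfect octave) reaches C3.

C 3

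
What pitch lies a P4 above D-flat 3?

G-flat 3

Counting four letter names up from D lands on G.
A perfect fourth spans 5 semitones, so from Db3 the target pitch is Gb3.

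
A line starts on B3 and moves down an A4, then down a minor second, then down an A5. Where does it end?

B3 down an augmented fourth → F3 (6 semitones).
A minor second down from F3 is E3.
An augmented fifth down from E3 is Ab2.

Ab2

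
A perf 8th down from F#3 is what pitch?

F#2

For an octave the letter name doesn't change: still F, an octave down.
Moving 12 semitones down from F#3 (the size of a perfect octave) reaches F#2.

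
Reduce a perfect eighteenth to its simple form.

P4

Each octave removed subtracts seven from the number: 18 − 14 = 4.
Quality carries through unchanged, so the simple form is a perfect fourth.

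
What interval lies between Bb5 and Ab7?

B to A spans seven letter names (B-C-D-E-F-G-A), plus an octave, so the interval is some kind of fourteenth.
At 22 semitones, Bb5→Ab7 falls one short of a major fourteenth: minor.
(Equivalently, a compound minor seventh: a minor seventh plus an octave.)

minor 14th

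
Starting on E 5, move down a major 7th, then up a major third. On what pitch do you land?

A 4

A major seventh down from E5 is F4.
F4 up a major third → A4 (4 semitones).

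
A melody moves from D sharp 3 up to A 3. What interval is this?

diminished fifth

D to A spans five letter names (D-E-F-G-A), so the interval is some kind of fifth.
A perfect fifth would be 7 semitones; D#3 to A3 is 6, one semitone narrower, so the interval is diminished.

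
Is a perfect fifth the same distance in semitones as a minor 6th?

No

A perfect fifth spans 7 semitones; a minor sixth spans 8 semitones. They differ by 1.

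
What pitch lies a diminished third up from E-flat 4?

Counting three letter names up from E lands on G.
A diminished third spans 2 semitones, so from Eb4 the target pitch is Gbb4.

G-double-flat 4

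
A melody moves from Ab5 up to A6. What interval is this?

A to A is the same letter name, plus an octave, so the interval is some kind of octave.
Ab5 to A6 spans 13 semitones — one semitone wider than the perfect octave (12) — giving an augmented octave.

augmented octave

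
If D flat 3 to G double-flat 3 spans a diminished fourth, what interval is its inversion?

Interval numbers invert to sum to nine: 4 + 5 = 9, so a fourth inverts to a fifth.
The quality also flips — diminished becomes augmented — giving an augmented fifth.

A5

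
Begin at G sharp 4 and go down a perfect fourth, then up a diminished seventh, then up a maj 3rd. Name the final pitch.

E 5

A perfect fourth down from G#4 is D#4.
D#4 up a diminished seventh → C5 (9 semitones).
C5 up a major third → E5 (4 semitones).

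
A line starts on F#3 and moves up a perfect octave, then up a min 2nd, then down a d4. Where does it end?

Up a perfect octave from F#3: F#4 (12 semitones up).
Up a minor second from F#4: G4 (1 semitone up).
Down a diminished fourth from G4: D#4 (4 semitones down).

D#4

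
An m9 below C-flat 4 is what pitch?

Two letters down from C (plus an octave) reaches B.
A minor ninth spans 13 semitones, so from Cb4 the target pitch is Bb2.

B-flat 2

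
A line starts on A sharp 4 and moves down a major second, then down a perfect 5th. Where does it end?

A major second down from A#4 is G#4.
G#4 down a perfect fifth → C#4 (7 semitones).

C sharp 4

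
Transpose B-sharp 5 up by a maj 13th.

G-double-sharp 7

Counting six letter names plus an octave up from B lands on G.
Moving 21 semitones up from B#5 (the size of a major thirteenth) reaches G##7.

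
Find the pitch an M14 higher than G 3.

Counting seven letter names plus an octave up from G lands on F.
Moving 23 semitones up from G3 (the size of a major fourteenth) reaches F#5.

F-sharp 5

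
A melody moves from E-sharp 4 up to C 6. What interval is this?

d13

E to C spans six letter names (E-F-G-A-B-C), plus an octave, so the interval is some kind of thirteenth.
A major thirteenth would be 21 semitones; E#4 to C6 is 19, two semitones narrower, so the interval is diminished.
(Equivalently, a compound diminished sixth: a diminished sixth plus an octave.)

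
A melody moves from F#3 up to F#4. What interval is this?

F to F is the same letter name, plus an octave: an octave.
The perfect octave spans 12 semitones, and F#3 to F#4 is exactly 12 semitones — so this is a perfect octave.

P8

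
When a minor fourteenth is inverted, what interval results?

M2

First reduce the compound minor fourteenth to its simple form, a minor seventh.
Inverted interval numbers add to nine, so a seventh pairs with a second (7 + 2 = 9).
And minor becomes major under inversion, so we get a major second.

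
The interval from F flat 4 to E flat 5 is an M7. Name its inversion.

minor 2nd

Inverted interval numbers add to nine, so a seventh pairs with a second (7 + 2 = 9).
And major becomes minor under inversion, so we get a minor second.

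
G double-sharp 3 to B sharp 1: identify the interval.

Descending from G##3 to B#1 is the same interval as ascending B#1 to G##3.
B to G spans six letter names (B-C-D-E-F-G), plus an octave: a thirteenth.
The major thirteenth spans 21 semitones, and B#1 to G##3 is exactly 21 semitones — so this is a major thirteenth.
(Equivalently, a compound major sixth: a major sixth plus an octave.)

major 13th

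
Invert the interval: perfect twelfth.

First reduce the compound perfect twelfth to its simple form, a perfect fifth.
Interval numbers invert to sum to nine: 5 + 4 = 9, so a fifth inverts to a fourth.
And perfect stays perfect under inversion, so we get a perfect fourth.

P4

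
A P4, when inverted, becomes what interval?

P5

Inverted interval numbers add to nine, so a fourth pairs with a fifth (4 + 5 = 9).
The quality also flips — perfect stays perfect — giving a perfect fifth.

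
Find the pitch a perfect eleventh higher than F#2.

Counting four letter names plus an octave up from F lands on B.
A perfect eleventh spans 17 semitones, so from F#2 the target pitch is B3.

B3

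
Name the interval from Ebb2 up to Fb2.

E to F spans two letter names (E-F), so the interval is some kind of second.
Ebb2 to Fb2 is 2 semitones, matching the major second exactly, so the quality is major.

M2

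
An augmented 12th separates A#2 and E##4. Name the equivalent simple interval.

Take out an octave (7 from the number): 12 − 7 = 5.
So an augmented twelfth is an octave plus an augmented fifth. The quality is unchanged.

augmented 5th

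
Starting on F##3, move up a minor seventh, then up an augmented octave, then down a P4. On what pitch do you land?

F##3 up a minor seventh → E#4 (10 semitones).
E#4 up an augmented octave → E##5 (13 semitones).
A perfect fourth down from E##5 is B##4.

B##4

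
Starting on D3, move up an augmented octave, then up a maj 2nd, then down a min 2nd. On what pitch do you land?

D3 up an augmented octave → D#4 (13 semitones).
D#4 up a major second → E#4 (2 semitones).
A minor second down from E#4 is D##4.

D##4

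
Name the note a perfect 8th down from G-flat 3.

An octave keeps the letter name G, an octave down from G.
A perfect octave is 12 semitones; 12 semitones down from Gb3 gives Gb2.

G-flat 2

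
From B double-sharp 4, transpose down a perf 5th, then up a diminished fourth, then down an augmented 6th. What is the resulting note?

A perfect fifth down from B##4 is E##4.
Up a diminished fourth from E##4: A#4 (4 semitones up).
An augmented sixth down from A#4 is C4.

C 4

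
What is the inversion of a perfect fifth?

P4

Inverted interval numbers add to nine, so a fifth pairs with a fourth (5 + 4 = 9).
Quality inverts too: perfect stays perfect. That makes the inversion a perfect fourth.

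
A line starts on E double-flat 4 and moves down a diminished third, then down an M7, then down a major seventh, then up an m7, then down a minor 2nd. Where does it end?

Down a diminished third from Ebb4: C4 (2 semitones down).
C4 down a major seventh → Db3 (11 semitones).
Down a major seventh from Db3: Ebb2 (11 semitones down).
Up a minor seventh from Ebb2: Dbb3 (10 semitones up).
Dbb3 down a minor second → Cb3 (1 semitone).

C flat 3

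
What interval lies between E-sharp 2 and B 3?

diminished twelfth

E to B spans five letter names (E-F-G-A-B), plus an octave: a twelfth.
A perfect twelfth would be 19 semitones; E#2 to B3 is 18, one semitone narrower, so the interval is diminished.
(Equivalently, a compound diminished fifth: a diminished fifth plus an octave.)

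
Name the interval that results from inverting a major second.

Interval numbers invert to sum to nine: 2 + 7 = 9, so a second inverts to a seventh.
Quality inverts too: major becomes minor. That makes the inversion a minor seventh.

minor seventh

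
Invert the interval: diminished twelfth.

First reduce the compound diminished twelfth to its simple form, a diminished fifth.
Inverted interval numbers add to nine, so a fifth pairs with a fourth (5 + 4 = 9).
And diminished becomes augmented under inversion, so we get an augmented fourth.

A4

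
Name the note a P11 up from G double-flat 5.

The eleventh's letter: G up four letter names plus an octave → C.
A perfect eleventh is 17 semitones; 17 semitones up from Gbb5 gives Cbb7.

C double-flat 7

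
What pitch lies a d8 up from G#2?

G3

For an octave the letter name doesn't change: still G, an octave up.
Moving 11 semitones up from G#2 (the size of a diminished octave) reaches G3.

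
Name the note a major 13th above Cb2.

The thirteenth's letter: C up six letter names plus an octave → A.
A major thirteenth spans 21 semitones, so from Cb2 the target pitch is Ab3.

Ab3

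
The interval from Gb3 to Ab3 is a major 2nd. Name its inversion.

Interval numbers invert to sum to nine: 2 + 7 = 9, so a second inverts to a seventh.
Quality inverts too: major becomes minor. That makes the inversion a minor seventh.

minor seventh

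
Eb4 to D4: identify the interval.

Descending from Eb4 to D4 is the same interval as ascending D4 to Eb4.
D to E spans two letter names (D-E) — that makes it a second of some quality.
A major second would be 2 semitones, but D4 to Eb4 is 1 — one semitone narrower, making it a minor second.

m2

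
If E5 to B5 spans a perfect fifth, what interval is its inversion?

P4

Interval numbers invert to sum to nine: 5 + 4 = 9, so a fifth inverts to a fourth.
And perfect stays perfect under inversion, so we get a perfect fourth.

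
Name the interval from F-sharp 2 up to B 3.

perfect eleventh

F to B spans four letter names (F-G-A-B), plus an octave: an eleventh.
F#2 to B3 is 17 semitones, matching the perfect eleventh exactly, so the quality is perfect.
(Equivalently, a compound perfect fourth: a perfect fourth plus an octave.)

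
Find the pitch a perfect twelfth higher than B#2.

F##4

Five letters up from B (plus an octave) reaches F.
A perfect twelfth is 19 semitones; 19 semitones up from B#2 gives F##4.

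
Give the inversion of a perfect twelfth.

perfect fourth

First reduce the compound perfect twelfth to its simple form, a perfect fifth.
Inverted interval numbers add to nine, so a fifth pairs with a fourth (5 + 4 = 9).
The quality also flips — perfect stays perfect — giving a perfect fourth.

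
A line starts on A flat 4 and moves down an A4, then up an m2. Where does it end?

F double-flat 4

Down an augmented fourth from Ab4: Ebb4 (6 semitones down).
Up a minor second from Ebb4: Fbb4 (1 semitone up).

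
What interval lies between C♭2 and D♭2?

C to D spans two letter names (C-D) — that makes it a second of some quality.
Counting semitones, Cb2→Db2 is 2, which is the major second.

major second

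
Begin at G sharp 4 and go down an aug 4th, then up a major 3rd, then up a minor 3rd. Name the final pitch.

Down an augmented fourth from G#4: D4 (6 semitones down).
Up a major third from D4: F#4 (4 semitones up).
F#4 up a minor third → A4 (3 semitones).

A 4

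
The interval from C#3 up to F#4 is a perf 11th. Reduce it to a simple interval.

Subtracting seven from the interval number removes an octave: 11 − 7 = 4.
That makes a perfect eleventh a compound perfect fourth — an octave plus a perfect fourth.

P4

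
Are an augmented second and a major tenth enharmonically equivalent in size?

No

3 semitones (augmented second) vs 16 semitones (major tenth): not equal.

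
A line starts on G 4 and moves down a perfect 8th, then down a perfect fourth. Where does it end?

A perfect octave down from G4 is G3.
Down a perfect fourth from G3: D3 (5 semitones down).

D 3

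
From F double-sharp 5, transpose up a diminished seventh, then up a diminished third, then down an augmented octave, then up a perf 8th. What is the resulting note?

G double-flat 6

Up a diminished seventh from F##5: E6 (9 semitones up).
E6 up a diminished third → Gb6 (2 semitones).
An augmented octave down from Gb6 is Gbb5.
Up a perfect octave from Gbb5: Gbb6 (12 semitones up).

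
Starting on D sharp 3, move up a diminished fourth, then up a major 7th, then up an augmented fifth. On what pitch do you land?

C double-sharp 5

Up a diminished fourth from D#3: G3 (4 semitones up).
A major seventh up from G3 is F#4.
An augmented fifth up from F#4 is C##5.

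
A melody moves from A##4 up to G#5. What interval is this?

A to G spans seven letter names (A-B-C-D-E-F-G), so the interval is some kind of seventh.
The major seventh is 11 semitones; here we have 9, two semitones narrower: diminished.

diminished seventh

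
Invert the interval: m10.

major 6th

First reduce the compound minor tenth to its simple form, a minor third.
Inverted interval numbers add to nine, so a third pairs with a sixth (3 + 6 = 9).
The quality also flips — minor becomes major — giving a major sixth.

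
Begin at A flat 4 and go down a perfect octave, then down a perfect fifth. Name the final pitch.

Ab4 down a perfect octave → Ab3 (12 semitones).
Ab3 down a perfect fifth → Db3 (7 semitones).

D flat 3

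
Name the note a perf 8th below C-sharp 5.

C-sharp 4

An octave keeps the letter name C, an octave down from C.
A perfect octave spans 12 semitones, so from C#5 the target pitch is C#4.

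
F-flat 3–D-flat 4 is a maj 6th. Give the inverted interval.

The rule of nine gives the new number: 9 − 6 = 3, so a sixth becomes a third.
The quality also flips — major becomes minor — giving a minor third.

m3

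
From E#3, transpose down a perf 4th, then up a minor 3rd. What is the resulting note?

E#3 down a perfect fourth → B#2 (5 semitones).
Up a minor third from B#2: D#3 (3 semitones up).

D#3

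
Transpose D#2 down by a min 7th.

E#1

Counting seven letter names down from D lands on E.
A minor seventh spans 10 semitones, so from D#2 the target pitch is E#1.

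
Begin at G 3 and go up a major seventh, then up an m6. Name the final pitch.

D 5

G3 up a major seventh → F#4 (11 semitones).
A minor sixth up from F#4 is D5.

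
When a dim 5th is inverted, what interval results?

augmented 4th

Inverted interval numbers add to nine, so a fifth pairs with a fourth (5 + 4 = 9).
And diminished becomes augmented under inversion, so we get an augmented fourth.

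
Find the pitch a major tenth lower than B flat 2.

Counting three letter names plus an octave down from B lands on G.
A major tenth spans 16 semitones, so from Bb2 the target pitch is Gb1.

G flat 1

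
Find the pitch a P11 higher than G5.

Counting four letter names plus an octave up from G lands on C.
A perfect eleventh is 17 semitones; 17 semitones up from G5 gives C7.

C7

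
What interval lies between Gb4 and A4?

G to A spans two letter names (G-A): a second.
The major second is 2 semitones; here we have 3, one semitone wider: augmented.

augmented second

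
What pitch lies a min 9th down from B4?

Counting two letter names plus an octave down from B lands on A.
Moving 13 semitones down from B4 (the size of a minor ninth) reaches A#3.

A#3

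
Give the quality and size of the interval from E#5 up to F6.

E to F spans two letter names (E-F), plus an octave: a ninth.
A major ninth would be 14 semitones; E#5 to F6 is 12, two semitones narrower, so the interval is diminished.

diminished ninth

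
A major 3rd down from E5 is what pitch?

C5

Three letter names down from E: C.
A major third is 4 semitones; 4 semitones down from E5 gives C5.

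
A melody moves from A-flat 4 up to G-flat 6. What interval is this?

minor 14th

A to G spans seven letter names (A-B-C-D-E-F-G), plus an octave: a fourteenth.
A major fourteenth would be 23 semitones, but Ab4 to Gb6 is 22 — one semitone narrower, making it a minor fourteenth.
(Equivalently, a compound minor seventh: a minor seventh plus an octave.)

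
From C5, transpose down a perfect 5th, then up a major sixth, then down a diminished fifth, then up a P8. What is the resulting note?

A perfect fifth down from C5 is F4.
A major sixth up from F4 is D5.
Down a diminished fifth from D5: G#4 (6 semitones down).
A perfect octave up from G#4 is G#5.

G#5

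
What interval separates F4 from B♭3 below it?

P5

Descending from F4 to Bb3 is the same interval as ascending Bb3 to F4.
B to F spans five letter names (B-C-D-E-F), so the interval is some kind of fifth.
Bb3 to F4 is 7 semitones, matching the perfect fifth exactly, so the quality is perfect.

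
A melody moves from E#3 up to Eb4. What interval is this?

E to E is the same letter name, plus an octave, so the interval is some kind of octave.
The perfect octave is 12 semitones; here we have 10, two semitones narrower: doubly diminished.

doubly diminished octave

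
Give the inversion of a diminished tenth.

First reduce the compound diminished tenth to its simple form, a diminished third.
The rule of nine gives the new number: 9 − 3 = 6, so a third becomes a sixth.
Quality inverts too: diminished becomes augmented. That makes the inversion an augmented sixth.

augmented 6th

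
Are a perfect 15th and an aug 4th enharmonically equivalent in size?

No

A perfect fifteenth spans 24 semitones; an augmented fourth spans 6 semitones. They differ by 18.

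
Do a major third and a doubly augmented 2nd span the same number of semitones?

Yes

Both span 4 semitones: a major third and a doubly augmented second are the same chromatic distance.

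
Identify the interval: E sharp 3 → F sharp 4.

E to F spans two letter names (E-F), plus an octave: a ninth.
E#3 to F#4 is 13 semitones, a half step short of the major ninth (14), so this is minor.
(Equivalently, a compound minor second: a minor second plus an octave.)

minor 9th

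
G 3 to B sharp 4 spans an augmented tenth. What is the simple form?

A3

Subtracting seven from the interval number removes an octave: 10 − 7 = 3.
Quality carries through unchanged, so the simple form is an augmented third.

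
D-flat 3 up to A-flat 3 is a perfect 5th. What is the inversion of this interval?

Interval numbers invert to sum to nine: 5 + 4 = 9, so a fifth inverts to a fourth.
And perfect stays perfect under inversion, so we get a perfect fourth.

P4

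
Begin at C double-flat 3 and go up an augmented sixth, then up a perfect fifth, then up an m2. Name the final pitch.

Up an augmented sixth from Cbb3: Ab3 (10 semitones up).
Up a perfect fifth from Ab3: Eb4 (7 semitones up).
Up a minor second from Eb4: Fb4 (1 semitone up).

F flat 4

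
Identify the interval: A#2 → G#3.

A to G spans seven letter names (A-B-C-D-E-F-G): a seventh.
A major seventh would be 11 semitones, but A#2 to G#3 is 10 — one semitone narrower, making it a minor seventh.

minor seventh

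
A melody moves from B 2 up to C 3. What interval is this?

B to C spans two letter names (B-C), so the interval is some kind of second.
At 1 semitone, B2→C3 falls one short of a major second: minor.

minor 2nd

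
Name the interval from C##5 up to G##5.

C to G spans five letter names (C-D-E-F-G): a fifth.
C##5 to G##5 is 7 semitones, matching the perfect fifth exactly, so the quality is perfect.

perfect 5th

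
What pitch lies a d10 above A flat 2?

The tenth's letter: A up three letter names plus an octave → C.
A diminished tenth is 14 semitones; 14 semitones up from Ab2 gives Cbb4.

C double-flat 4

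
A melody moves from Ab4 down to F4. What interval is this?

m3

Descending from Ab4 to F4 is the same interval as ascending F4 to Ab4.
F to A spans three letter names (F-G-A) — that makes it a third of some quality.
A major third would be 4 semitones, but F4 to Ab4 is 3 — one semitone narrower, making it a minor third.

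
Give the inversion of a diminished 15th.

First reduce the compound diminished fifteenth to its simple form, a diminished octave.
Inverted interval numbers add to nine, so an octave pairs with a unison (8 + 1 = 9).
The quality also flips — diminished becomes augmented — giving an augmented unison.

augmented unison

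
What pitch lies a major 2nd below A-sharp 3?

G-sharp 3

Two letter names down from A: G.
Moving 2 semitones down from A#3 (the size of a major second) reaches G#3.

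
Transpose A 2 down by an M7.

B-flat 1

Seven letter names down from A: B.
A major seventh spans 11 semitones, so from A2 the target pitch is Bb1.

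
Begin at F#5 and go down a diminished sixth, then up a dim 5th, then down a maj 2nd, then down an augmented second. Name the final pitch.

C5

Down a diminished sixth from F#5: A##4 (7 semitones down).
Up a diminished fifth from A##4: E#5 (6 semitones up).
E#5 down a major second → D#5 (2 semitones).
An augmented second down from D#5 is C5.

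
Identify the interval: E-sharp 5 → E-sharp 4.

perfect 8th

Descending from E#5 to E#4 is the same interval as ascending E#4 to E#5.
E to E is the same letter name, plus an octave: an octave.
Counting semitones, E#4→E#5 is 12, which is the perfect octave.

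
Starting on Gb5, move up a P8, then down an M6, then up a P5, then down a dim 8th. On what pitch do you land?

Gb5 up a perfect octave → Gb6 (12 semitones).
A major sixth down from Gb6 is Bbb5.
A perfect fifth up from Bbb5 is Fb6.
Down a diminished octave from Fb6: F5 (11 semitones down).

F5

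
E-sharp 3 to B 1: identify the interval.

augmented eleventh

Descending from E#3 to B1 is the same interval as ascending B1 to E#3.
B to E spans four letter names (B-C-D-E), plus an octave, so the interval is some kind of eleventh.
A perfect eleventh would be 17 semitones; B1 to E#3 is 18, one semitone wider, so the interval is augmented.
(Equivalently, a compound augmented fourth: an augmented fourth plus an octave.)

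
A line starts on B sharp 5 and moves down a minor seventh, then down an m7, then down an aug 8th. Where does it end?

D sharp 3

A minor seventh down from B#5 is C##5.
Down a minor seventh from C##5: D##4 (10 semitones down).
D##4 down an augmented octave → D#3 (13 semitones).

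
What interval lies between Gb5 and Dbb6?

d5

G to D spans five letter names (G-A-B-C-D) — that makes it a fifth of some quality.
Gb5 to Dbb6 spans 6 semitones — one semitone narrower than the perfect fifth (7) — giving a diminished fifth.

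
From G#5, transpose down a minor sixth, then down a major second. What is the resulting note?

Down a minor sixth from G#5: B#4 (8 semitones down).
B#4 down a major second → A#4 (2 semitones).

A#4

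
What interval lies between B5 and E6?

perfect fourth

B to E spans four letter names (B-C-D-E), so the interval is some kind of fourth.
Counting semitones, B5→E6 is 5, which is the perfect fourth.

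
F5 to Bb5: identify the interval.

F to B spans four letter names (F-G-A-B) — that makes it a fourth of some quality.
F5 to Bb5 is 5 semitones, matching the perfect fourth exactly, so the quality is perfect.

perfect fourth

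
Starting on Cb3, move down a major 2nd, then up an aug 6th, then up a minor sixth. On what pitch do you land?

Eb4

A major second down from Cb3 is Bbb2.
Bbb2 up an augmented sixth → G3 (10 semitones).
Up a minor sixth from G3: Eb4 (8 semitones up).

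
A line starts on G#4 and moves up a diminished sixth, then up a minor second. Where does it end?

A diminished sixth up from G#4 is Eb5.
A minor second up from Eb5 is Fb5.

Fb5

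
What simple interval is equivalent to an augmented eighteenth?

augmented fourth

Take out 2 octaves (14 from the number): 18 − 14 = 4.
Quality carries through unchanged, so the simple form is an augmented fourth.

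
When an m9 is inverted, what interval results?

M7

First reduce the compound minor ninth to its simple form, a minor second.
Inverted interval numbers add to nine, so a second pairs with a seventh (2 + 7 = 9).
And minor becomes major under inversion, so we get a major seventh.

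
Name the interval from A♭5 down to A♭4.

perfect octave

Descending from Ab5 to Ab4 is the same interval as ascending Ab4 to Ab5.
A to A is the same letter name, plus an octave — that makes it an octave of some quality.
Counting semitones, Ab4→Ab5 is 12, which is the perfect octave.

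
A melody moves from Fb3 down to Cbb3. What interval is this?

augmented 4th

Descending from Fb3 to Cbb3 is the same interval as ascending Cbb3 to Fb3.
C to F spans four letter names (C-D-E-F) — that makes it a fourth of some quality.
The perfect fourth is 5 semitones; here we have 6, one semitone wider: augmented.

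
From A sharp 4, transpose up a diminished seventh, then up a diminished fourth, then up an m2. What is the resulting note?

D double-flat 6

A#4 up a diminished seventh → G5 (9 semitones).
Up a diminished fourth from G5: Cb6 (4 semitones up).
Up a minor second from Cb6: Dbb6 (1 semitone up).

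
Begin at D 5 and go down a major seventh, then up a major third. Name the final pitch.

A major seventh down from D5 is Eb4.
Up a major third from Eb4: G4 (4 semitones up).

G 4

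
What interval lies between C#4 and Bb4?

C to B spans seven letter names (C-D-E-F-G-A-B), so the interval is some kind of seventh.
A major seventh would be 11 semitones; C#4 to Bb4 is 9, two semitones narrower, so the interval is diminished.

diminished seventh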